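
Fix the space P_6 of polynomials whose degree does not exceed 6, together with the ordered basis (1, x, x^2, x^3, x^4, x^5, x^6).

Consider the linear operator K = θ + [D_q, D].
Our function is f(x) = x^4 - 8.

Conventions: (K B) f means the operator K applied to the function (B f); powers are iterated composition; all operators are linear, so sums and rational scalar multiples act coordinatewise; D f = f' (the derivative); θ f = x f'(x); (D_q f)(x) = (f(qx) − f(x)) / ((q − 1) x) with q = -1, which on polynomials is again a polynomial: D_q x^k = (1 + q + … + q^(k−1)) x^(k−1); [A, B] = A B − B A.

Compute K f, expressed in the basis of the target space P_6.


the image equals g(x) = 4x^4 + 4x^2

θ f = 4x^4
D f = 4x^3
D_q D f = 4x^2
D_q f = 0
D D_q f = 0
[D_q, D] f = 4x^2
(θ + [D_q, D]) f = 4x^4 + 4x^2


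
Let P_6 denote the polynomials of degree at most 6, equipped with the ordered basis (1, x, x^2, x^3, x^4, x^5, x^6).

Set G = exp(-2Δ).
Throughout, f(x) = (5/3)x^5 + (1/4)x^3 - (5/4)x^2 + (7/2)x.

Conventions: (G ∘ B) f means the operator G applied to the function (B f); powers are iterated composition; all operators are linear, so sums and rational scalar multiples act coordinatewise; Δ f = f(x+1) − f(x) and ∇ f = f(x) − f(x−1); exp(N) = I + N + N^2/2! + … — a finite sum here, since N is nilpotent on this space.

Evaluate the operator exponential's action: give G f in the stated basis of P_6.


the result is g(x) = (5/3)x^5 - (50/3)x^4 + (403/12)x^3 + (367/12)x^2 - 40x - 97/3

order-1 term: -(50/3)x^4 - (100/3)x^3 - (209/6)x^2 - (79/6)x - 25/3
order-2 term: (200/3)x^3 + 200x^2 + (709/3)x + 98
order-3 term: -(400/3)x^2 - 400x - 1006/3
order-4 term: (400/3)x + 800/3
order-5 term: -160/3
the series for exp(-2Δ) f terminates at order 5
exp(-2Δ) f = (5/3)x^5 - (50/3)x^4 + (403/12)x^3 + (367/12)x^2 - 40x - 97/3


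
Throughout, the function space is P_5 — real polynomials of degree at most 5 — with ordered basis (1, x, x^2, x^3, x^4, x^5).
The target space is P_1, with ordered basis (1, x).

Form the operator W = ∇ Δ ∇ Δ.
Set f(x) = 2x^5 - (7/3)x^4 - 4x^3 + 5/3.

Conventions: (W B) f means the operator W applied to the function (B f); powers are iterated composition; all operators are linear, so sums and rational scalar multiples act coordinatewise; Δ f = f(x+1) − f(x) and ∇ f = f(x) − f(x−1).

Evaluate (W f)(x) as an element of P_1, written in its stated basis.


Δ f = 10x^4 + (32/3)x^3 - 6x^2 - (34/3)x - 13/3
∇ Δ f = 40x^3 - 28x^2 - 4x - 14/3
Δ ∇ Δ f = 120x^2 + 64x + 8
∇ (Δ ∇) Δ f = 240x - 56

the image equals g(x) = 240x - 56


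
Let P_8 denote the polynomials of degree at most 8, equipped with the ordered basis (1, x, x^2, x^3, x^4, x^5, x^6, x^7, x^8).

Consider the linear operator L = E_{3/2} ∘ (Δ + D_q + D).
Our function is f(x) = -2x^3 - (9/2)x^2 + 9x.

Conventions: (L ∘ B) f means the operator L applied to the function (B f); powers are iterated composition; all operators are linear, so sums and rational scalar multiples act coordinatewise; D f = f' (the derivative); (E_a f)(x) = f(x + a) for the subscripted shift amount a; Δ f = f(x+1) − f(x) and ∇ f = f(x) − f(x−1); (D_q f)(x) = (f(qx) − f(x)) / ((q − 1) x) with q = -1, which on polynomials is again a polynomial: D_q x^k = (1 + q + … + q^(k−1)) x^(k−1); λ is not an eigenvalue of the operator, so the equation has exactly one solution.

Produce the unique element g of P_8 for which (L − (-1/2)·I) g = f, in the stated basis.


the image equals g(x) = -4x^3 + 47x^2 - 166x + 508

write g with unknown coordinates in the stated basis and equate coefficients in (L − (-1/2)·I) g = f
solving from the highest basis element down gives g = -4x^3 + 47x^2 - 166x + 508
check: L g = -28x^2 + 92x - 254
so L g − (-1/2)·g = -2x^3 - (9/2)x^2 + 9x = f ✓


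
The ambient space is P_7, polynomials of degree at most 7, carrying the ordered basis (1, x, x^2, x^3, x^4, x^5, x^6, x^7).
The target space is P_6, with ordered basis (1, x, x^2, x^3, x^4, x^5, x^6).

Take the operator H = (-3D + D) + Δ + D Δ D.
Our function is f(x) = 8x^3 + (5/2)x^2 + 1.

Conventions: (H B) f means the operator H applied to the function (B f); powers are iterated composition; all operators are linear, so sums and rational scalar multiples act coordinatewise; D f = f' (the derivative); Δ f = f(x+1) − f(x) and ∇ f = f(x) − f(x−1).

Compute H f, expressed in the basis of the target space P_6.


D f = 24x^2 + 5x
(-3D) f = -72x^2 - 15x
D f = 24x^2 + 5x
(-3D + D) f = -48x^2 - 10x
Δ f = 24x^2 + 29x + 21/2
D f = 24x^2 + 5x
Δ D f = 48x + 29
D Δ D f = 48
((-3D + D) + Δ + D Δ D) f = -24x^2 + 19x + 117/2

g(x) = -24x^2 + 19x + 117/2


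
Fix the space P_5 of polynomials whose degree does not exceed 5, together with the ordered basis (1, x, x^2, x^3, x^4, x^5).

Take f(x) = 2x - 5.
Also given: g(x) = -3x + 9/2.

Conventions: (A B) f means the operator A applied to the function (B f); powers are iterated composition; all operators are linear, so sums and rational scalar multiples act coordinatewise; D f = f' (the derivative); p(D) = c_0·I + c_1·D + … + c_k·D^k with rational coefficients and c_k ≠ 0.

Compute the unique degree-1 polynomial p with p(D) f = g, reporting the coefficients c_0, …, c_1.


D^0 f = 2x - 5
D^1 f = 2
matching coefficients of g against c_0 f + c_1 Df + … from the top degree down determines the c_i
solution: c_0 = -3/2, c_1 = -3/2

c_0 = -3/2, c_1 = -3/2


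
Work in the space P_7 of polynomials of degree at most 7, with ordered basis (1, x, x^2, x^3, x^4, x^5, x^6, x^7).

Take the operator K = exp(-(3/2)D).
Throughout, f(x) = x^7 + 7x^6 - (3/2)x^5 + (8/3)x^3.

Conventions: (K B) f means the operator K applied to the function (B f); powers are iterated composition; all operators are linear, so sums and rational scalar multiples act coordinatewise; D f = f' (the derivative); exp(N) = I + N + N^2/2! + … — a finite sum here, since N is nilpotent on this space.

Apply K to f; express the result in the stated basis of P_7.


the result is g(x) = x^7 - (7/2)x^6 - (69/4)x^5 + (1035/8)x^4 - (15667/48)x^3 + (13143/32)x^2 - (16587/64)x + 8325/128

order-1 term: -(21/2)x^6 - 63x^5 + (45/4)x^4 - 12x^2
order-2 term: (189/4)x^5 + (945/4)x^4 - (135/4)x^3 + 18x
order-3 term: -(945/8)x^4 - (945/2)x^3 + (405/8)x^2 - 9
order-4 term: (2835/16)x^3 + (8505/16)x^2 - (1215/32)x
order-5 term: -(5103/32)x^2 - (5103/16)x + 729/64
order-6 term: (5103/64)x + 5103/64
order-7 term: -2187/128
the series for exp(-(3/2)D) f terminates at order 7
exp(-(3/2)D) f = x^7 - (7/2)x^6 - (69/4)x^5 + (1035/8)x^4 - (15667/48)x^3 + (13143/32)x^2 - (16587/64)x + 8325/128


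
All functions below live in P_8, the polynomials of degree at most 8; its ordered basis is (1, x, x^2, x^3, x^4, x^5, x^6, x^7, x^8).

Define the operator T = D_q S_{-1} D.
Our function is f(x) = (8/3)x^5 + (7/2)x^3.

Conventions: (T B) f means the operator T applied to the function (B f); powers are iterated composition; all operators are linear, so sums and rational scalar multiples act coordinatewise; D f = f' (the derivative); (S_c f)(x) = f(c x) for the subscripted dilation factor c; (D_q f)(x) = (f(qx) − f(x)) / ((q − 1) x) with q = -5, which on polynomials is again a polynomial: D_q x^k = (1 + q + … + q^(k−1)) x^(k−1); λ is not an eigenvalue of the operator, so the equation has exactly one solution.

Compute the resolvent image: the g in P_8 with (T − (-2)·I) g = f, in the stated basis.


write g with unknown coordinates in the stated basis and equate coefficients in (T − (-2)·I) g = f
solving from the highest basis element down gives g = (4/3)x^5 + (4181/12)x^3 + (4181/2)x
check: T g = -(2080/3)x^3 - 4181x
so T g − (-2)·g = (8/3)x^5 + (7/2)x^3 = f ✓

the image equals g(x) = (4/3)x^5 + (4181/12)x^3 + (4181/2)x


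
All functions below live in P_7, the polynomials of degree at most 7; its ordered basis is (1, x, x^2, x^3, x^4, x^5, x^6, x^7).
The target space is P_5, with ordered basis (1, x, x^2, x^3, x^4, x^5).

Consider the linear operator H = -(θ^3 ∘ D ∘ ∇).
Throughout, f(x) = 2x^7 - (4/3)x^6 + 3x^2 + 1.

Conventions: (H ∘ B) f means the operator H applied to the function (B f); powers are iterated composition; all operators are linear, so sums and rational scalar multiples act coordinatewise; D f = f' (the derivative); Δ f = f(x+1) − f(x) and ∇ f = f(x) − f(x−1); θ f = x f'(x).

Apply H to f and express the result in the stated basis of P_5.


the image equals g(x) = -10500x^5 + 16000x^4 - 9720x^3 + 2320x^2 - 124x

∇ f = 14x^6 - 50x^5 + 90x^4 - (290/3)x^3 + 62x^2 - 16x + 1/3
D ∇ f = 84x^5 - 250x^4 + 360x^3 - 290x^2 + 124x - 16
θ D ∇ f = 420x^5 - 1000x^4 + 1080x^3 - 580x^2 + 124x
θ θ D ∇ f = 2100x^5 - 4000x^4 + 3240x^3 - 1160x^2 + 124x
θ θ θ D ∇ f = 10500x^5 - 16000x^4 + 9720x^3 - 2320x^2 + 124x
(-(θ^3 ∘ D ∘ ∇)) f = -10500x^5 + 16000x^4 - 9720x^3 + 2320x^2 - 124x


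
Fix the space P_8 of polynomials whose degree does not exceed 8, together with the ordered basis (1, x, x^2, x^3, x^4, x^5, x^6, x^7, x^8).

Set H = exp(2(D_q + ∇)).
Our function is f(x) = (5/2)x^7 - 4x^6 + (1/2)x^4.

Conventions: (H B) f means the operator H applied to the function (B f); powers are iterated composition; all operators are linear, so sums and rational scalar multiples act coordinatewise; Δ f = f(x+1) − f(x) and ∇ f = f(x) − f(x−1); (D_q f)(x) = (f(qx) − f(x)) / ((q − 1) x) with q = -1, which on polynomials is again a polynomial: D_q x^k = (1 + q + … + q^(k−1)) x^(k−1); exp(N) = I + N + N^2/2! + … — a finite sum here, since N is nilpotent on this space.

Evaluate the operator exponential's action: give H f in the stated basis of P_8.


order-1 term: 40x^6 - 153x^5 + 295x^4 - 331x^3 + 219x^2 - 79x + 12
order-2 term: 240x^5 - 1518x^4 + 3510x^3 - 5224x^2 + 3616x - 1196
order-3 term: 960x^4 - 5648x^3 + 17032x^2 - (56500/3)x + 11816
order-4 term: 1920x^3 - 14176x^2 + 27424x - 91960/3
order-5 term: 3072x^2 - (68224/5)x + 141888/5
order-6 term: 2048x - 151808/15
order-7 term: 8192/7
the series for exp(2(D_q + ∇)) f terminates at order 7
exp(2(D_q + ∇)) f = (5/2)x^7 + 36x^6 + 87x^5 - (525/2)x^4 - 549x^3 + 923x^2 + (7963/15)x - 62368/105

the result is g(x) = (5/2)x^7 + 36x^6 + 87x^5 - (525/2)x^4 - 549x^3 + 923x^2 + (7963/15)x - 62368/105


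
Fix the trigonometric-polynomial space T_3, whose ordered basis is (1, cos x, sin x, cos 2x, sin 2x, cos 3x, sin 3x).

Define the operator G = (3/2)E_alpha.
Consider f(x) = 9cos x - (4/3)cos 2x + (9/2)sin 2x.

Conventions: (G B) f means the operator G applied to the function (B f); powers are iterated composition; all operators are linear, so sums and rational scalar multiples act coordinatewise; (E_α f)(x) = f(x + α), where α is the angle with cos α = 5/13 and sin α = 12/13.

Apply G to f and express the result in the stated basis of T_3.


g(x) = (135/26)cos x - (162/13)sin x + (1048/169)cos 2x - (2253/676)sin 2x

E_alpha f = (45/13)cos x - (108/13)sin x + (2096/507)cos 2x - (751/338)sin 2x
((3/2)E_alpha) f = (135/26)cos x - (162/13)sin x + (1048/169)cos 2x - (2253/676)sin 2x


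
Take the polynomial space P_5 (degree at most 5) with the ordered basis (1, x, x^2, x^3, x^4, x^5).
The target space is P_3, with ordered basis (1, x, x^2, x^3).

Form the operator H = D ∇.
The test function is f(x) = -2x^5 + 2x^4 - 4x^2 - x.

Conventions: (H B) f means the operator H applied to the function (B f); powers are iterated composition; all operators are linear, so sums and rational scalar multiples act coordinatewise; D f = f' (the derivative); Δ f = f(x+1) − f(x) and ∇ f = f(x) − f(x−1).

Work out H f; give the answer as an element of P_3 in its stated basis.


∇ f = -10x^4 + 28x^3 - 32x^2 + 10x - 1
D ∇ f = -40x^3 + 84x^2 - 64x + 10

g(x) = -40x^3 + 84x^2 - 64x + 10


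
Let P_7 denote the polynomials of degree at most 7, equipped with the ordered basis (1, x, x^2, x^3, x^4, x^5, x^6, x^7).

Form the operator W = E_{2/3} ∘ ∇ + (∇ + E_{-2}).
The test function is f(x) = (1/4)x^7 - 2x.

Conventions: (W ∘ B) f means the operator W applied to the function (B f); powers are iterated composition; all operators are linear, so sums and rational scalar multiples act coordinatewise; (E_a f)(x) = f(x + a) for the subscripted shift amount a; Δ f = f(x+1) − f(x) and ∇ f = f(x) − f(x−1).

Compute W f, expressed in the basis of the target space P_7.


∇ f = (7/4)x^6 - (21/4)x^5 + (35/4)x^4 - (35/4)x^3 + (21/4)x^2 - (7/4)x - 7/4
E_{2/3} ∇ f = (7/4)x^6 + (7/4)x^5 + (35/12)x^4 + (175/108)x^3 + (77/108)x^2 + (49/324)x - 5789/2916
∇ f = (7/4)x^6 - (21/4)x^5 + (35/4)x^4 - (35/4)x^3 + (21/4)x^2 - (7/4)x - 7/4
E_{-2} f = (1/4)x^7 - (7/2)x^6 + 21x^5 - 70x^4 + 140x^3 - 168x^2 + 110x - 28
(∇ + E_{-2}) f = (1/4)x^7 - (7/4)x^6 + (63/4)x^5 - (245/4)x^4 + (525/4)x^3 - (651/4)x^2 + (433/4)x - 119/4
(E_{2/3} ∘ ∇ + (∇ + E_{-2})) f = (1/4)x^7 + (35/2)x^5 - (175/3)x^4 + (7175/54)x^3 - (4375/27)x^2 + (17561/162)x - 23135/729

the result is g(x) = (1/4)x^7 + (35/2)x^5 - (175/3)x^4 + (7175/54)x^3 - (4375/27)x^2 + (17561/162)x - 23135/729


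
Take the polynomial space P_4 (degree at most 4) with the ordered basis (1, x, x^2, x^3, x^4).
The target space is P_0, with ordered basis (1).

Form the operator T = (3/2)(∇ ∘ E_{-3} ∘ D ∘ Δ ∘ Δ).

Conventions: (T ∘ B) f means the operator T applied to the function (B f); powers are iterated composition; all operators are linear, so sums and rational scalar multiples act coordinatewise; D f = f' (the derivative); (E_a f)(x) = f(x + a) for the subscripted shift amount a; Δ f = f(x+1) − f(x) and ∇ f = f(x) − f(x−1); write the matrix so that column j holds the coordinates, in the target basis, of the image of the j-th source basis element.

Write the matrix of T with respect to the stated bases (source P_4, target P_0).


image of 1: 0
image of x: 0
image of x^2: 0
image of x^3: 0
image of x^4: 36
each image's coordinates form column j of the matrix

the matrix is [[0, 0, 0, 0, 36]] (rows listed top to bottom)


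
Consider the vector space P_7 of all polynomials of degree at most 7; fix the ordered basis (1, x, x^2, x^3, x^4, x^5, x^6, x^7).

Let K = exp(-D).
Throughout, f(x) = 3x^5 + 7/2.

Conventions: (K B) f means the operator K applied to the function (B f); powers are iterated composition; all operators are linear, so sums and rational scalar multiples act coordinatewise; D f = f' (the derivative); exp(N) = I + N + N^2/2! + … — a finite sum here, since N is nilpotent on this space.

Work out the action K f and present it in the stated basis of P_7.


order-1 term: -15x^4
order-2 term: 30x^3
order-3 term: -30x^2
order-4 term: 15x
order-5 term: -3
the series for exp(-D) f terminates at order 5
exp(-D) f = 3x^5 - 15x^4 + 30x^3 - 30x^2 + 15x + 1/2

the result is g(x) = 3x^5 - 15x^4 + 30x^3 - 30x^2 + 15x + 1/2


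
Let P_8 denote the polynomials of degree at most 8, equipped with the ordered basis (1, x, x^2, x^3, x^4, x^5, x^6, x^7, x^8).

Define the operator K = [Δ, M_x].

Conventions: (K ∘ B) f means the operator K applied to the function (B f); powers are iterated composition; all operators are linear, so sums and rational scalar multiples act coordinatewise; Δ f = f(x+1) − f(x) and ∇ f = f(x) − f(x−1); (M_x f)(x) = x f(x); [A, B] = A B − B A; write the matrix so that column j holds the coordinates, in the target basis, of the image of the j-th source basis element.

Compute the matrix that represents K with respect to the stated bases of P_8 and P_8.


image of 1: 1
image of x: x + 1
image of x^2: x^2 + 2x + 1
image of x^3: x^3 + 3x^2 + 3x + 1
image of x^4: x^4 + 4x^3 + 6x^2 + 4x + 1
image of x^5: x^5 + 5x^4 + 10x^3 + 10x^2 + 5x + 1
image of x^6: x^6 + 6x^5 + 15x^4 + 20x^3 + 15x^2 + 6x + 1
image of x^7: x^7 + 7x^6 + 21x^5 + 35x^4 + 35x^3 + 21x^2 + 7x + 1
image of x^8: x^8 + 8x^7 + 28x^6 + 56x^5 + 70x^4 + 56x^3 + 28x^2 + 8x + 1
each image's coordinates form column j of the matrix

the matrix is [[1, 1, 1, 1, 1, 1, 1, 1, 1]; [0, 1, 2, 3, 4, 5, 6, 7, 8]; [0, 0, 1, 3, 6, 10, 15, 21, 28]; [0, 0, 0, 1, 4, 10, 20, 35, 56]; [0, 0, 0, 0, 1, 5, 15, 35, 70]; [0, 0, 0, 0, 0, 1, 6, 21, 56]; [0, 0, 0, 0, 0, 0, 1, 7, 28]; [0, 0, 0, 0, 0, 0, 0, 1, 8]; [0, 0, 0, 0, 0, 0, 0, 0, 1]] (rows listed top to bottom)


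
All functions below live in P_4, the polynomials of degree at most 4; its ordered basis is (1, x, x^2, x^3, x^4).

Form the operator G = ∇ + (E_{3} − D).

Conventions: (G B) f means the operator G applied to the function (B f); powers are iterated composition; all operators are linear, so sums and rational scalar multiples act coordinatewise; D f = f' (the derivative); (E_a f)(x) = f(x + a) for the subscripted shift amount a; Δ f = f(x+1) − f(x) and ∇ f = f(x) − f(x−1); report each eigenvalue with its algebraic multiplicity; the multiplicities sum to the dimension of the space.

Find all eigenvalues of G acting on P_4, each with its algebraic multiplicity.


image of 1: 1
image of x: x + 3
image of x^2: x^2 + 6x + 8
image of x^3: x^3 + 9x^2 + 24x + 28
image of x^4: x^4 + 12x^3 + 48x^2 + 112x + 80
the matrix is upper triangular; its diagonal is (1, 1, 1, 1, 1)
for a triangular matrix the eigenvalues are the diagonal entries, with algebraic multiplicity their repetition count

λ = 1 (multiplicity 5)


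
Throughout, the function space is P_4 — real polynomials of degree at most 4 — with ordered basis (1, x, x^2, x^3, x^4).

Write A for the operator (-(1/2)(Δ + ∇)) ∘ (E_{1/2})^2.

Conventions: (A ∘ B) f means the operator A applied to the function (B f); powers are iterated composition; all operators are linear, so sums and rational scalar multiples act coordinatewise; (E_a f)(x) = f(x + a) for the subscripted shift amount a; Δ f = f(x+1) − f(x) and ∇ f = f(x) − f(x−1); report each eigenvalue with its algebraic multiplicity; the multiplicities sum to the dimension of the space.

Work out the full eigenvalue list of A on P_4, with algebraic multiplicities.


image of 1: 0
image of x: -1
image of x^2: -2x - 2
image of x^3: -3x^2 - 6x - 4
image of x^4: -4x^3 - 12x^2 - 16x - 8
the matrix is upper triangular; its diagonal is (0, 0, 0, 0, 0)
for a triangular matrix the eigenvalues are the diagonal entries, with algebraic multiplicity their repetition count

λ = 0 (multiplicity 5)


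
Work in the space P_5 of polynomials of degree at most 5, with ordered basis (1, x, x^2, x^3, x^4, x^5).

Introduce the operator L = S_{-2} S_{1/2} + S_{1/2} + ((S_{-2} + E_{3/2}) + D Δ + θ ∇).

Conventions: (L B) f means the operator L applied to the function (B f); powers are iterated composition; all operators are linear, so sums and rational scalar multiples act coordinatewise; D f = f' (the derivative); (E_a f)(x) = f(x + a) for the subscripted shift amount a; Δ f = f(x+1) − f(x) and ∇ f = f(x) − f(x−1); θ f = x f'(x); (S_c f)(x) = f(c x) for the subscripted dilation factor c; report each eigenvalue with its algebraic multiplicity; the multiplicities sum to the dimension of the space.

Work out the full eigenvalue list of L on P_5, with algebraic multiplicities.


image of 1: 4
image of x: -(3/2)x + 3/2
image of x^2: (25/4)x^2 + 5x + 17/4
image of x^3: -(63/8)x^3 + (21/2)x^2 + (39/4)x + 51/8
image of x^4: (289/16)x^4 + 18x^3 + (27/2)x^2 + (59/2)x + 145/16
image of x^5: -(1023/32)x^5 + (55/2)x^4 + (25/2)x^3 + (335/4)x^2 + (645/16)x + 403/32
the matrix is upper triangular; its diagonal is (4, -3/2, 25/4, -63/8, 289/16, -1023/32)
for a triangular matrix the eigenvalues are the diagonal entries, with algebraic multiplicity their repetition count

λ = -1023/32 (multiplicity 1), λ = -63/8 (multiplicity 1), λ = -3/2 (multiplicity 1), λ = 4 (multiplicity 1), λ = 25/4 (multiplicity 1), λ = 289/16 (multiplicity 1)


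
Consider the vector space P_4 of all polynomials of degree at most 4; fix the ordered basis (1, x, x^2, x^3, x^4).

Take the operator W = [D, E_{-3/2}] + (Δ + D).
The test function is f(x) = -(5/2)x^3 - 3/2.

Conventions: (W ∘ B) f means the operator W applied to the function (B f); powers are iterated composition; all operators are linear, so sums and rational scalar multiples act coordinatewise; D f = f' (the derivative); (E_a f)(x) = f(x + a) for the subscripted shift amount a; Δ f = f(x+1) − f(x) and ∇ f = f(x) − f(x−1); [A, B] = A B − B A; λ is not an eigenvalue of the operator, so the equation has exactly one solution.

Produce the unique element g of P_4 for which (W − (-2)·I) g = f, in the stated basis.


write g with unknown coordinates in the stated basis and equate coefficients in (W − (-2)·I) g = f
solving from the highest basis element down gives g = -(5/4)x^3 + (15/4)x^2 - (45/8)x + 29/8
check: W g = -(15/2)x^2 + (45/4)x - 35/4
so W g − (-2)·g = -(5/2)x^3 - 3/2 = f ✓

the result is g(x) = -(5/4)x^3 + (15/4)x^2 - (45/8)x + 29/8


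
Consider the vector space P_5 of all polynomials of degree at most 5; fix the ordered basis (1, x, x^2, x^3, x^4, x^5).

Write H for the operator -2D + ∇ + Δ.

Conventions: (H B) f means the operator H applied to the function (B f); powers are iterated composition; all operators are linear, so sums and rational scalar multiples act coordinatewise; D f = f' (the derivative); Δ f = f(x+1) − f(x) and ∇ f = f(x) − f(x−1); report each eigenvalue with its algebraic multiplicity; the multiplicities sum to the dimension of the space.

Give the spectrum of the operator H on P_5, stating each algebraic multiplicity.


λ = 0 (multiplicity 6)

image of 1: 0
image of x: 0
image of x^2: 0
image of x^3: 2
image of x^4: 8x
image of x^5: 20x^2 + 2
the matrix is upper triangular; its diagonal is (0, 0, 0, 0, 0, 0)
for a triangular matrix the eigenvalues are the diagonal entries, with algebraic multiplicity their repetition count


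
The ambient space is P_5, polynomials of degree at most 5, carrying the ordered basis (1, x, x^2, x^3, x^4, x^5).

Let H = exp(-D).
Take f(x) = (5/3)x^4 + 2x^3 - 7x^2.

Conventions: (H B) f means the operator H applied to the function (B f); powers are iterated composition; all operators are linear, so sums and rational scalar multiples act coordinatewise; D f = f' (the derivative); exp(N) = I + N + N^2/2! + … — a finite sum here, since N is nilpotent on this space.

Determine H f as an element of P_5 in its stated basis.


order-1 term: -(20/3)x^3 - 6x^2 + 14x
order-2 term: 10x^2 + 6x - 7
order-3 term: -(20/3)x - 2
order-4 term: 5/3
the series for exp(-D) f terminates at order 4
exp(-D) f = (5/3)x^4 - (14/3)x^3 - 3x^2 + (40/3)x - 22/3

the image equals g(x) = (5/3)x^4 - (14/3)x^3 - 3x^2 + (40/3)x - 22/3


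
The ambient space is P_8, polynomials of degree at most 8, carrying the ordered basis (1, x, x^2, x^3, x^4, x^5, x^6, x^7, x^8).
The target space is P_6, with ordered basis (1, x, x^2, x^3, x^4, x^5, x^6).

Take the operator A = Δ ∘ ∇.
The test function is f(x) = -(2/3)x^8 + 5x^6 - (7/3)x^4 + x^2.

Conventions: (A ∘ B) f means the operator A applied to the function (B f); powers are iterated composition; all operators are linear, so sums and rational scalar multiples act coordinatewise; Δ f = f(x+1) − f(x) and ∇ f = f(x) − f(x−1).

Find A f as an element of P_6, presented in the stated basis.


∇ f = -(16/3)x^7 + (56/3)x^6 - (22/3)x^5 - (85/3)x^4 + (160/3)x^3 - (127/3)x^2 + (52/3)x - 3
Δ ∇ f = -(112/3)x^6 + (170/3)x^4 + (254/3)x^2 + 6

the image equals g(x) = -(112/3)x^6 + (170/3)x^4 + (254/3)x^2 + 6


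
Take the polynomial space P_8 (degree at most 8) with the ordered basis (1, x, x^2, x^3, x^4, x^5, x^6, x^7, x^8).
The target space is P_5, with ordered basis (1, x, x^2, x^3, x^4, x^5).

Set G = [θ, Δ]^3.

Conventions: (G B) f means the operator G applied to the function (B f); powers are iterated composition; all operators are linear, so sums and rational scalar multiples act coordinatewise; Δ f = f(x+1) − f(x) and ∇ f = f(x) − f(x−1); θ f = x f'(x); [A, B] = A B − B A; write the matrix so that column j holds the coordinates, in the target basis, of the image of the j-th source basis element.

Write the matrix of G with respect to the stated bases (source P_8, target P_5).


the matrix is [[0, 0, 0, -6, -72, -540, -3240, -17010, -81648]; [0, 0, 0, 0, -24, -360, -3240, -22680, -136080]; [0, 0, 0, 0, 0, -60, -1080, -11340, -90720]; [0, 0, 0, 0, 0, 0, -120, -2520, -30240]; [0, 0, 0, 0, 0, 0, 0, -210, -5040]; [0, 0, 0, 0, 0, 0, 0, 0, -336]] (rows listed top to bottom)

image of 1: 0
image of x: 0
image of x^2: 0
image of x^3: -6
image of x^4: -24x - 72
image of x^5: -60x^2 - 360x - 540
image of x^6: -120x^3 - 1080x^2 - 3240x - 3240
image of x^7: -210x^4 - 2520x^3 - 11340x^2 - 22680x - 17010
image of x^8: -336x^5 - 5040x^4 - 30240x^3 - 90720x^2 - 136080x - 81648
each image's coordinates form column j of the matrix


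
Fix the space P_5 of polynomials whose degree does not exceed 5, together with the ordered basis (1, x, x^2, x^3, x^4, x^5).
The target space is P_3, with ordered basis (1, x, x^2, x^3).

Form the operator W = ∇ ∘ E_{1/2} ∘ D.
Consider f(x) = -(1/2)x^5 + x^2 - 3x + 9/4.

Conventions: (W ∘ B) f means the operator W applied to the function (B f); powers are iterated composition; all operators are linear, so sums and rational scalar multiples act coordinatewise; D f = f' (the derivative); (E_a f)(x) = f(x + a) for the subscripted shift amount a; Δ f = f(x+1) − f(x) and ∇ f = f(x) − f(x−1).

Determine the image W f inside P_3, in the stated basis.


D f = -(5/2)x^4 + 2x - 3
E_{1/2} D f = -(5/2)x^4 - 5x^3 - (15/4)x^2 + (3/4)x - 69/32
∇ E_{1/2} D f = -10x^3 - (5/2)x + 2

the image equals g(x) = -10x^3 - (5/2)x + 2


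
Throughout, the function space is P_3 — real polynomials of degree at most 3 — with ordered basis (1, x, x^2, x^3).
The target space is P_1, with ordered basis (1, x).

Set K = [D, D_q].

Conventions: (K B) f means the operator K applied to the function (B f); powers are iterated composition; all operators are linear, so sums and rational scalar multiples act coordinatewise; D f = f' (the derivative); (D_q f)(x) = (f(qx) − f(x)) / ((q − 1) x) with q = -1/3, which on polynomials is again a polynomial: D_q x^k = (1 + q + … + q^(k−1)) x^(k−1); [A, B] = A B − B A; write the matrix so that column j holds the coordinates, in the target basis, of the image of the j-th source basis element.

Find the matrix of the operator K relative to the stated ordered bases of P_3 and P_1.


the matrix is [[0, 0, -4/3, 0]; [0, 0, 0, -4/9]] (rows listed top to bottom)

image of 1: 0
image of x: 0
image of x^2: -4/3
image of x^3: -(4/9)x
each image's coordinates form column j of the matrix


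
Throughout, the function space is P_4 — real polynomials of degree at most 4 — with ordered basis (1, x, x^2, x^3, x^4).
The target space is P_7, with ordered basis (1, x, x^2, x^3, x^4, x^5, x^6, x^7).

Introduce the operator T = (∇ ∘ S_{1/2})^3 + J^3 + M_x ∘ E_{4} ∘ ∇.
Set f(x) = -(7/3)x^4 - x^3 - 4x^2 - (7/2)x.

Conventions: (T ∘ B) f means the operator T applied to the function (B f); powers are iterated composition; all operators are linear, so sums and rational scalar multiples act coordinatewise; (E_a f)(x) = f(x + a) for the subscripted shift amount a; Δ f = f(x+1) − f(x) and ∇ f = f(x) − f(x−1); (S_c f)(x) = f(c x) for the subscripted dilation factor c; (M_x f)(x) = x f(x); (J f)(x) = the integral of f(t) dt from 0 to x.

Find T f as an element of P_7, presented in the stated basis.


S_{1/2} f = -(7/48)x^4 - (1/8)x^3 - x^2 - (7/4)x
∇ S_{1/2} f = -(7/12)x^3 + (1/2)x^2 - (53/24)x - 35/48
S_{1/2} (∇ ∘ S_{1/2}) f = -(7/96)x^3 + (1/8)x^2 - (53/48)x - 35/48
∇ S_{1/2} (∇ ∘ S_{1/2}) f = -(7/32)x^2 + (15/32)x - 125/96
S_{1/2} (∇ ∘ S_{1/2}) (∇ ∘ S_{1/2}) f = -(7/128)x^2 + (15/64)x - 125/96
∇ S_{1/2} (∇ ∘ S_{1/2}) (∇ ∘ S_{1/2}) f = -(7/64)x + 37/128
J f = -(7/15)x^5 - (1/4)x^4 - (4/3)x^3 - (7/4)x^2
J J f = -(7/90)x^6 - (1/20)x^5 - (1/3)x^4 - (7/12)x^3
J J J f = -(1/90)x^7 - (1/120)x^6 - (1/15)x^5 - (7/48)x^4
∇ f = -(28/3)x^3 + 11x^2 - (43/3)x + 11/6
E_{4} ∇ f = -(28/3)x^3 - 101x^2 - (1123/3)x - 2861/6
M_x E_{4} ∇ f = -(28/3)x^4 - 101x^3 - (1123/3)x^2 - (2861/6)x
((∇ ∘ S_{1/2})^3 + J^3 + M_x ∘ E_{4} ∘ ∇) f = -(1/90)x^7 - (1/120)x^6 - (1/15)x^5 - (455/48)x^4 - 101x^3 - (1123/3)x^2 - (91573/192)x + 37/128

g(x) = -(1/90)x^7 - (1/120)x^6 - (1/15)x^5 - (455/48)x^4 - 101x^3 - (1123/3)x^2 - (91573/192)x + 37/128


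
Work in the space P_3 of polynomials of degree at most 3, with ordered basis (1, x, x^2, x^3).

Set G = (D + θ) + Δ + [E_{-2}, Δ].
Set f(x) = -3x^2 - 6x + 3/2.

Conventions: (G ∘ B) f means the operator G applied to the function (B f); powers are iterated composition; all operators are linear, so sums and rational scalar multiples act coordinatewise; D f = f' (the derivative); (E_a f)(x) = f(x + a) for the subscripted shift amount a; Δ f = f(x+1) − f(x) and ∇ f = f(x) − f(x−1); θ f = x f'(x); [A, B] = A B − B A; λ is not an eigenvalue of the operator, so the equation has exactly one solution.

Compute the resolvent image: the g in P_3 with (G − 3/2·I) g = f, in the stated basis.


the result is g(x) = -6x^2 - 36x - 53

write g with unknown coordinates in the stated basis and equate coefficients in (G − 3/2·I) g = f
solving from the highest basis element down gives g = -6x^2 - 36x - 53
check: G g = -12x^2 - 60x - 78
so G g − 3/2·g = -3x^2 - 6x + 3/2 = f ✓


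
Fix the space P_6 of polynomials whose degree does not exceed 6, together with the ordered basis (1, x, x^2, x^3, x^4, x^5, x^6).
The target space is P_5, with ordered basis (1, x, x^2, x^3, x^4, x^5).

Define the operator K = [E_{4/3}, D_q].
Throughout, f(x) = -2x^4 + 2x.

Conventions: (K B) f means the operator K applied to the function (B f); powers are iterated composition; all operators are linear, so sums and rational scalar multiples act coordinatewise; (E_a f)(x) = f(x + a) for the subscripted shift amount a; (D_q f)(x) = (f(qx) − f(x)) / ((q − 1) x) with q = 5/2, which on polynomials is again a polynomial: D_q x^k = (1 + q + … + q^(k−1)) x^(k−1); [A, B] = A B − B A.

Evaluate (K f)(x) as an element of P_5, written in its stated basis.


the result is g(x) = -99x^2 - 196x - 304/3

D_q f = -(203/4)x^3 + 2
E_{4/3} D_q f = -(203/4)x^3 - 203x^2 - (812/3)x - 3194/27
E_{4/3} f = -2x^4 - (32/3)x^3 - (64/3)x^2 - (458/27)x - 296/81
D_q E_{4/3} f = -(203/4)x^3 - 104x^2 - (224/3)x - 458/27
[E_{4/3}, D_q] f = -99x^2 - 196x - 304/3


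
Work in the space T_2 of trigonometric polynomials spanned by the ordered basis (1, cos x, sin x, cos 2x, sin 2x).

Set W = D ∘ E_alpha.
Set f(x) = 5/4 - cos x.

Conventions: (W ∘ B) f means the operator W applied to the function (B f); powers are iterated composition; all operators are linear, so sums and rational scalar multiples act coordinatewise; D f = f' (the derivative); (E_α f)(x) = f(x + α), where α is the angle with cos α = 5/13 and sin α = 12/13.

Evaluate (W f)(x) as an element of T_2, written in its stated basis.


g(x) = (12/13)cos x + (5/13)sin x

E_alpha f = 5/4 - (5/13)cos x + (12/13)sin x
D E_alpha f = (12/13)cos x + (5/13)sin x


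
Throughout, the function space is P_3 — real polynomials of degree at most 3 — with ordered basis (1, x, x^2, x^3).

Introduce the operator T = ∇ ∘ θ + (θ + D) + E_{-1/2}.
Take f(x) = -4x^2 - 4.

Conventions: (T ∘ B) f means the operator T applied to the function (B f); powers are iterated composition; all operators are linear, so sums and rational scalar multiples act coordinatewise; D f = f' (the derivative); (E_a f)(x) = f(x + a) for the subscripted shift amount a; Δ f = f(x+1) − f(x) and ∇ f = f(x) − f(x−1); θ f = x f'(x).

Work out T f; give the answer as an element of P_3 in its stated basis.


g(x) = -12x^2 - 20x + 3

θ f = -8x^2
∇ θ f = -16x + 8
θ f = -8x^2
D f = -8x
(θ + D) f = -8x^2 - 8x
E_{-1/2} f = -4x^2 + 4x - 5
(∇ ∘ θ + (θ + D) + E_{-1/2}) f = -12x^2 - 20x + 3


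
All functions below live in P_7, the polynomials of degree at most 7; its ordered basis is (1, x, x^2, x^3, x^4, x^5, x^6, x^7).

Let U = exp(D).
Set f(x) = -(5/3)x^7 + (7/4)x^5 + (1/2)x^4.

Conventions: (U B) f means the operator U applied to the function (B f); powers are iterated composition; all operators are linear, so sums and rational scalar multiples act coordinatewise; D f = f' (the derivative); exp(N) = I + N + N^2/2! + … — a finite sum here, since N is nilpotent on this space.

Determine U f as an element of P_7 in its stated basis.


the image equals g(x) = -(5/3)x^7 - (35/3)x^6 - (133/4)x^5 - (589/12)x^4 - (233/6)x^3 - (29/2)x^2 - (11/12)x + 7/12

order-1 term: -(35/3)x^6 + (35/4)x^4 + 2x^3
order-2 term: -35x^5 + (35/2)x^3 + 3x^2
order-3 term: -(175/3)x^4 + (35/2)x^2 + 2x
order-4 term: -(175/3)x^3 + (35/4)x + 1/2
order-5 term: -35x^2 + 7/4
order-6 term: -(35/3)x
order-7 term: -5/3
the series for exp(D) f terminates at order 7
exp(D) f = -(5/3)x^7 - (35/3)x^6 - (133/4)x^5 - (589/12)x^4 - (233/6)x^3 - (29/2)x^2 - (11/12)x + 7/12


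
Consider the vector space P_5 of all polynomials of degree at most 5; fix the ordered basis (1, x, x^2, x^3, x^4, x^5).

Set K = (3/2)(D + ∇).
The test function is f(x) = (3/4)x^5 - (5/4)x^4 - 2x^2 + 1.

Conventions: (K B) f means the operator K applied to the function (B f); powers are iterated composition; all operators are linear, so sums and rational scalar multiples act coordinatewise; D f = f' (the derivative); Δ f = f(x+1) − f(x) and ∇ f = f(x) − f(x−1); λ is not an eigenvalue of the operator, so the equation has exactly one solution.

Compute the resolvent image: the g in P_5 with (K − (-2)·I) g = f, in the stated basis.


write g with unknown coordinates in the stated basis and equate coefficients in (K − (-2)·I) g = f
solving from the highest basis element down gives g = (3/8)x^5 - (55/16)x^4 + (375/16)x^3 - (499/4)x^2 + (28077/64)x - 98759/128
check: K g = (45/8)x^4 - (375/8)x^3 + (495/2)x^2 - (28077/32)x + 98823/64
so K g − (-2)·g = (3/4)x^5 - (5/4)x^4 - 2x^2 + 1 = f ✓

g(x) = (3/8)x^5 - (55/16)x^4 + (375/16)x^3 - (499/4)x^2 + (28077/64)x - 98759/128


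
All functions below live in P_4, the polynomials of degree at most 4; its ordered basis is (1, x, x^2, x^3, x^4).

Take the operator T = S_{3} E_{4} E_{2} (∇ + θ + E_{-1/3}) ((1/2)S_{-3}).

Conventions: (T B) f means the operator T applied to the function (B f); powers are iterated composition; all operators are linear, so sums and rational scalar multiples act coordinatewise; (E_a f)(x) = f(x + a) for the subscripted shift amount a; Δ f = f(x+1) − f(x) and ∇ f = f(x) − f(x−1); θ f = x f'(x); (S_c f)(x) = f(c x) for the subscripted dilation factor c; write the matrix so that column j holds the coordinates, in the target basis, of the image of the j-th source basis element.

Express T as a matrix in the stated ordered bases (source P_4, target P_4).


image of 1: 1/2
image of x: -9x - 19
image of x^2: (243/2)x^2 + 504x + 518
image of x^3: -1458x^3 - 8991x^2 - 18360x - 12433
image of x^4: (32805/2)x^4 + 134136x^3 + 409212x^2 + 552564x + 278888
each image's coordinates form column j of the matrix

the matrix is [[1/2, -19, 518, -12433, 278888]; [0, -9, 504, -18360, 552564]; [0, 0, 243/2, -8991, 409212]; [0, 0, 0, -1458, 134136]; [0, 0, 0, 0, 32805/2]] (rows listed top to bottom)


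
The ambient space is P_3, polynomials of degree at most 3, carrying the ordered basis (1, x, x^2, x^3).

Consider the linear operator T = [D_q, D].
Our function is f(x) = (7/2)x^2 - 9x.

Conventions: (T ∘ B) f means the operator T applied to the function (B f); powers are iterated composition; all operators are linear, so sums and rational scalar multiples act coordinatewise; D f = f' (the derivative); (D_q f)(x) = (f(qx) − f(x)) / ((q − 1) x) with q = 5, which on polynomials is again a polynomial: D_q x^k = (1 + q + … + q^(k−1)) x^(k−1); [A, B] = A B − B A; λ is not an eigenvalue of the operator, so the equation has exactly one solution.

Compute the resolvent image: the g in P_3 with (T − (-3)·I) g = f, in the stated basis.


g(x) = (7/6)x^2 - 3x + 14/9

write g with unknown coordinates in the stated basis and equate coefficients in (T − (-3)·I) g = f
solving from the highest basis element down gives g = (7/6)x^2 - 3x + 14/9
check: T g = -14/3
so T g − (-3)·g = (7/2)x^2 - 9x = f ✓


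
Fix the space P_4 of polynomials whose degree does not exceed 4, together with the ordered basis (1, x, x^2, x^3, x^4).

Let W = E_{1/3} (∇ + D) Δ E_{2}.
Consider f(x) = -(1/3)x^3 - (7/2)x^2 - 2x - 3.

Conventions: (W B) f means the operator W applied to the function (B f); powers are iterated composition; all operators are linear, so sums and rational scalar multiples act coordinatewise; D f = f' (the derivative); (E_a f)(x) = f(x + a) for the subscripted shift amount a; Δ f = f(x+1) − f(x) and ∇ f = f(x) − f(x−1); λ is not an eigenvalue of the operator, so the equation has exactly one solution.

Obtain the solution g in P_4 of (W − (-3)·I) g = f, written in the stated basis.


write g with unknown coordinates in the stated basis and equate coefficients in (W − (-3)·I) g = f
solving from the highest basis element down gives g = -(1/9)x^3 - (7/6)x^2 - (2/9)x + 46/27
check: W g = -(4/3)x - 73/9
so W g − (-3)·g = -(1/3)x^3 - (7/2)x^2 - 2x - 3 = f ✓

g(x) = -(1/9)x^3 - (7/6)x^2 - (2/9)x + 46/27


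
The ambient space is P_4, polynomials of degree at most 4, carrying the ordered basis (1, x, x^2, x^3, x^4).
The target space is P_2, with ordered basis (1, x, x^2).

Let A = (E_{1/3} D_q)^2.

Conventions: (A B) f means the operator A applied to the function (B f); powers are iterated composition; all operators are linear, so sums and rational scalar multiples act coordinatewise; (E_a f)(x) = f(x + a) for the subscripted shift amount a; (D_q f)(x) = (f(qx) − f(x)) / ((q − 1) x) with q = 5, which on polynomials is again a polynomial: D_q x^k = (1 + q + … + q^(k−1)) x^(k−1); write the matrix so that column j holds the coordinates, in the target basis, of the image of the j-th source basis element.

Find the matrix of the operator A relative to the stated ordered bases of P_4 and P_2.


the matrix is [[0, 0, 6, 248/3, 2704/3]; [0, 0, 0, 186, 4160]; [0, 0, 0, 0, 4836]] (rows listed top to bottom)

image of 1: 0
image of x: 0
image of x^2: 6
image of x^3: 186x + 248/3
image of x^4: 4836x^2 + 4160x + 2704/3
each image's coordinates form column j of the matrix


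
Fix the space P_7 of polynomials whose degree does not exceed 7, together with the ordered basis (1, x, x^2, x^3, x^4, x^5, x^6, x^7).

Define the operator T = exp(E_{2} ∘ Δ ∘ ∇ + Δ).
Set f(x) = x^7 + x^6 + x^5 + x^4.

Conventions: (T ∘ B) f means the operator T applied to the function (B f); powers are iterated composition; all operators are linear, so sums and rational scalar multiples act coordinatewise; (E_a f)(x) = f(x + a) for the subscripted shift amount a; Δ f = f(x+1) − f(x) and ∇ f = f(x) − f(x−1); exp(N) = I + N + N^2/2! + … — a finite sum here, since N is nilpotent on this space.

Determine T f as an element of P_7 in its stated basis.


the result is g(x) = x^7 + 8x^6 + 91x^5 + 871x^4 + 5719x^3 + 26051x^2 + 76834x + 110183

order-1 term: 7x^6 + 69x^5 + 505x^4 + 2079x^3 + 4714x^2 + 5614x + 2768
order-2 term: 21x^5 + 330x^4 + 2955x^3 + 14826x^2 + 39798x + 44624
order-3 term: 35x^4 + 650x^3 + 5845x^2 + 26254x + 47774
order-4 term: 35x^3 + 645x^2 + 4840x + 13506
order-5 term: 21x^2 + 321x + 1446
order-6 term: 7x + 64
order-7 term: 1
the series for exp(E_{2} ∘ Δ ∘ ∇ + Δ) f terminates at order 7
exp(E_{2} ∘ Δ ∘ ∇ + Δ) f = x^7 + 8x^6 + 91x^5 + 871x^4 + 5719x^3 + 26051x^2 + 76834x + 110183


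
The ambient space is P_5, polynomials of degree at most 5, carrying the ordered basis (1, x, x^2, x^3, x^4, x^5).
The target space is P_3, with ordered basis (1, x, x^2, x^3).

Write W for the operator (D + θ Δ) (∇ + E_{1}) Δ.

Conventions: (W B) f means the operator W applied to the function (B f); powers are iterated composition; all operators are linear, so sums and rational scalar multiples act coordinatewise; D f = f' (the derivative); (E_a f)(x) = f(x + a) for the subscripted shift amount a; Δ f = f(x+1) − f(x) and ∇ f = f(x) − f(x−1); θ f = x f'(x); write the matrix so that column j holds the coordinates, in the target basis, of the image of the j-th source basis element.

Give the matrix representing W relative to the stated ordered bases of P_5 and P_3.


the matrix is [[0, 0, 2, 15, 28, 85]; [0, 0, 0, 12, 132, 450]; [0, 0, 0, 0, 36, 510]; [0, 0, 0, 0, 0, 80]] (rows listed top to bottom)

image of 1: 0
image of x: 0
image of x^2: 2
image of x^3: 12x + 15
image of x^4: 36x^2 + 132x + 28
image of x^5: 80x^3 + 510x^2 + 450x + 85
each image's coordinates form column j of the matrix
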